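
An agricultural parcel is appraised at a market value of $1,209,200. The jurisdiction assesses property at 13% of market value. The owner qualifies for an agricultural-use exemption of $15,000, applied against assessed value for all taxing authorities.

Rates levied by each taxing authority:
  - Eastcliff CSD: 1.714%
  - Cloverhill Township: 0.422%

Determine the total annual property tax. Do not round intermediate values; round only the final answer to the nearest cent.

$3,037.31

Assessed value = $1,209,200 × 0.13 = $157,196
Taxable value = $157,196 − $15,000 = $142,196
Eastcliff CSD: $142,196 × 0.01714 = $2,437.23944
Cloverhill Township: $142,196 × 0.00422 = $600.06712
Total = $2,437.23944 + $600.06712 = $3,037.30656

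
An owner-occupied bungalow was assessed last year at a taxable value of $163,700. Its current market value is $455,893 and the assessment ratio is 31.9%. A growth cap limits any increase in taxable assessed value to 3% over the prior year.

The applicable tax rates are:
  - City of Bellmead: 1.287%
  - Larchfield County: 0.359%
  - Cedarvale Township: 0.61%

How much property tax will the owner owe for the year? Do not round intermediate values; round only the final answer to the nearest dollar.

$3,281

Uncapped assessed value = $455,893 × 0.319 = $145,429.867
Cap limit = $163,700 × 1.03 = $168,611
Taxable assessed value = min($145,429.867, $168,611) = $145,429.867 (cap does not bind)
City of Bellmead: $145,429.867 × 0.01287 = $1,871.68238829
Larchfield County: $145,429.867 × 0.00359 = $522.09322253
Cedarvale Township: $145,429.867 × 0.0061 = $887.1221887
Total = $3,280.89779952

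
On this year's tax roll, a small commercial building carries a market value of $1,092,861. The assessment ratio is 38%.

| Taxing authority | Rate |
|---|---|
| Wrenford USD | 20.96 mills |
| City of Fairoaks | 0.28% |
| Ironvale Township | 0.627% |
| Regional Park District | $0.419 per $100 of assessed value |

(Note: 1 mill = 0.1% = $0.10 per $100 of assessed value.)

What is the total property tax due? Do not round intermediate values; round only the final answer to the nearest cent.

Assessed value = $1,092,861 × 0.38 = $415,287.18
Wrenford USD: $415,287.18 × 0.02096 = $8,704.4192928
City of Fairoaks: $415,287.18 × 0.0028 = $1,162.804104
Ironvale Township: $415,287.18 × 0.00627 = $2,603.8506186
Regional Park District: $415,287.18 × 0.00419 = $1,740.0532842
Total = $14,211.1272996

$14,211.13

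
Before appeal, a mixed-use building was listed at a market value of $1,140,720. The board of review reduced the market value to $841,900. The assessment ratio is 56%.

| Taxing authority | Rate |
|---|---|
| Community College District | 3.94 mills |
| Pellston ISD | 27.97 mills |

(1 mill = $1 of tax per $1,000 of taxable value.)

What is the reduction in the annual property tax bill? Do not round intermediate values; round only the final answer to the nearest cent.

Old assessed value = $1,140,720 × 0.56 = $638,803.2
New assessed value = $841,900 × 0.56 = $471,464
Combined rate = 0.00394 + 0.02797 = 0.03191
Old tax = $638,803.2 × 0.03191 = $20,384.210112
New tax = $471,464 × 0.03191 = $15,044.41624
Reduction = $20,384.210112 − $15,044.41624 = $5,339.793872

$5,339.79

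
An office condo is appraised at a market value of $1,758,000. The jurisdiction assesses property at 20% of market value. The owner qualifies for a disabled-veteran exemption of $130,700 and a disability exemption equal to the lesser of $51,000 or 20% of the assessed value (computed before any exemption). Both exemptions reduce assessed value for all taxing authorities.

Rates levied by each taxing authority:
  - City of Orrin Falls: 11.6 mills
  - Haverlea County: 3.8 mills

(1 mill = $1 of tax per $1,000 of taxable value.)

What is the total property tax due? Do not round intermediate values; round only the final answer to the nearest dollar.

$2,616

Assessed value = $1,758,000 × 0.2 = $351,600
Disability exemption = min($51,000, 20% × $351,600) = min($51,000, $70,320) = $51,000 (dollar cap binds)
Taxable value = $351,600 − $130,700 − $51,000 = $169,900
City of Orrin Falls: $169,900 × 0.0116 = $1,970.84
Haverlea County: $169,900 × 0.0038 = $645.62
Total = $2,616.46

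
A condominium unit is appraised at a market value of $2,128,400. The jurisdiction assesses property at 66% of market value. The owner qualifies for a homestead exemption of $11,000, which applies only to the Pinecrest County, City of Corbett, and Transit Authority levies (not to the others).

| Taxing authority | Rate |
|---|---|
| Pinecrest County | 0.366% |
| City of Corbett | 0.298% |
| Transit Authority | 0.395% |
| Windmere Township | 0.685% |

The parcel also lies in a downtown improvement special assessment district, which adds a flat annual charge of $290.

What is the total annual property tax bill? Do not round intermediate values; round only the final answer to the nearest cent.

$24,672.25

Assessed value = $2,128,400 × 0.66 = $1,404,744
Pinecrest County: ($1,404,744 − $11,000) × 0.00366 = $1,393,744 × 0.00366 = $5,101.10304
City of Corbett: ($1,404,744 − $11,000) × 0.00298 = $1,393,744 × 0.00298 = $4,153.35712
Transit Authority: ($1,404,744 − $11,000) × 0.00395 = $1,393,744 × 0.00395 = $5,505.2888
Windmere Township: $1,404,744 × 0.00685 = $9,622.4964
Levies subtotal = $24,382.24536
Total = $24,382.24536 + $290 = $24,672.24536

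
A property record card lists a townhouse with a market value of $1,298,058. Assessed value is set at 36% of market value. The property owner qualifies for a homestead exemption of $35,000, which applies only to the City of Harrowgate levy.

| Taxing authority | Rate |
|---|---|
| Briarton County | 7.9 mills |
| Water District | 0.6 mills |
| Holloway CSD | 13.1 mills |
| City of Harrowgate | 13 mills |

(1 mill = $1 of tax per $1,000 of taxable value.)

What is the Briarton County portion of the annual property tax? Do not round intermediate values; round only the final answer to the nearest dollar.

$3,692

Assessed value = $1,298,058 × 0.36 = $467,300.88
Briarton County taxable value = $467,300.88 (exemption does not apply)
Briarton County levy = $467,300.88 × 0.0079 = $3,691.676952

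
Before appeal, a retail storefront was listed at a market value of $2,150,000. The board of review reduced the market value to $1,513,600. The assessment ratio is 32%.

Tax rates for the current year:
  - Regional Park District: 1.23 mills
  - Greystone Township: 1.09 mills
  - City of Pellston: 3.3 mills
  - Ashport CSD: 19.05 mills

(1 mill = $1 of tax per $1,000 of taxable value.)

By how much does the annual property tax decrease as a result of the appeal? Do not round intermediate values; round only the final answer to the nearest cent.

Old assessed value = $2,150,000 × 0.32 = $688,000
New assessed value = $1,513,600 × 0.32 = $484,352
Combined rate = 0.00123 + 0.00109 + 0.0033 + 0.01905 = 0.02467
Old tax = $688,000 × 0.02467 = $16,972.96
New tax = $484,352 × 0.02467 = $11,948.96384
Reduction = $16,972.96 − $11,948.96384 = $5,023.99616

$5,024.00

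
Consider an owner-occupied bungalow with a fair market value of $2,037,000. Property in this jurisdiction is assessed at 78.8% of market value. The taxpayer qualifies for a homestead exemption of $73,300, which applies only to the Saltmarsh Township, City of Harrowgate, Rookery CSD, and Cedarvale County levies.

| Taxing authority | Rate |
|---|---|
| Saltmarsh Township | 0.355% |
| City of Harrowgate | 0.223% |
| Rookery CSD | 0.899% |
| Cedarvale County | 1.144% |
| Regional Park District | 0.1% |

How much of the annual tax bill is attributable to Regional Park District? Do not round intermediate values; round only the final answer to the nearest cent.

Assessed value = $2,037,000 × 0.788 = $1,605,156
Regional Park District taxable value = $1,605,156 (exemption does not apply)
Regional Park District levy = $1,605,156 × 0.001 = $1,605.156

$1,605.16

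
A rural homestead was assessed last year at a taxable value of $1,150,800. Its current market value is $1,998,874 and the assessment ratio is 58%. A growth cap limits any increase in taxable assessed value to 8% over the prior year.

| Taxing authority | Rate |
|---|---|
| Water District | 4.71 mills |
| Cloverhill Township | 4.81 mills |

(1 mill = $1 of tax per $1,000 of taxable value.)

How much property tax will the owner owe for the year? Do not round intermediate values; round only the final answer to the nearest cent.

Uncapped assessed value = $1,998,874 × 0.58 = $1,159,346.92
Cap limit = $1,150,800 × 1.08 = $1,242,864
Taxable assessed value = min($1,159,346.92, $1,242,864) = $1,159,346.92 (cap does not bind)
Water District: $1,159,346.92 × 0.00471 = $5,460.5239932
Cloverhill Township: $1,159,346.92 × 0.00481 = $5,576.4586852
Total = $11,036.9826784

$11,036.98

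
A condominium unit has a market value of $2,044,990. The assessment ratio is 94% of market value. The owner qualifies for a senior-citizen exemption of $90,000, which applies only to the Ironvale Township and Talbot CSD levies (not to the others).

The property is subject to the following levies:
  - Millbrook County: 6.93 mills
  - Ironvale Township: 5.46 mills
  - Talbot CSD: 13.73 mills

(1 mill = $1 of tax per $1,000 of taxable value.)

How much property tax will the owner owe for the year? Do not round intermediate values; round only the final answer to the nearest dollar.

$48,483

Assessed value = $2,044,990 × 0.94 = $1,922,290.6
Millbrook County: $1,922,290.6 × 0.00693 = $13,321.473858
Ironvale Township: ($1,922,290.6 − $90,000) × 0.00546 = $1,832,290.6 × 0.00546 = $10,004.306676
Talbot CSD: ($1,922,290.6 − $90,000) × 0.01373 = $1,832,290.6 × 0.01373 = $25,157.349938
Total = $48,483.130472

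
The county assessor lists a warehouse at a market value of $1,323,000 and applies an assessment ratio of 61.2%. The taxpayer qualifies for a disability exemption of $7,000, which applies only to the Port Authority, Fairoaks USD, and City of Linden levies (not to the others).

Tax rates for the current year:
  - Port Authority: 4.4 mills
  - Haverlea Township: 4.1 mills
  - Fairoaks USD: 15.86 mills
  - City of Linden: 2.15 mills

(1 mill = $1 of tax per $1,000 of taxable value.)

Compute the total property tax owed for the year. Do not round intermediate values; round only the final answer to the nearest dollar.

Assessed value = $1,323,000 × 0.612 = $809,676
Port Authority: ($809,676 − $7,000) × 0.0044 = $802,676 × 0.0044 = $3,531.7744
Haverlea Township: $809,676 × 0.0041 = $3,319.6716
Fairoaks USD: ($809,676 − $7,000) × 0.01586 = $802,676 × 0.01586 = $12,730.44136
City of Linden: ($809,676 − $7,000) × 0.00215 = $802,676 × 0.00215 = $1,725.7534
Total = $21,307.64076

$21,308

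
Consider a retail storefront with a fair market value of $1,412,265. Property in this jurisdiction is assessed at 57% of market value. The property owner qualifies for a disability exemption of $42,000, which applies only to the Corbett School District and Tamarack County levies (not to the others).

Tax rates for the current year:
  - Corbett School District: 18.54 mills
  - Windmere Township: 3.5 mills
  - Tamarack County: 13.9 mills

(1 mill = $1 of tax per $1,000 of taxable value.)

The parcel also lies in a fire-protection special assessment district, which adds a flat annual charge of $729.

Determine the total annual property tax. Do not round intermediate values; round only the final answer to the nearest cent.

Assessed value = $1,412,265 × 0.57 = $804,991.05
Corbett School District: ($804,991.05 − $42,000) × 0.01854 = $762,991.05 × 0.01854 = $14,145.854067
Windmere Township: $804,991.05 × 0.0035 = $2,817.468675
Tamarack County: ($804,991.05 − $42,000) × 0.0139 = $762,991.05 × 0.0139 = $10,605.575595
Levies subtotal = $27,568.898337
Total = $27,568.898337 + $729 = $28,297.898337

$28,297.90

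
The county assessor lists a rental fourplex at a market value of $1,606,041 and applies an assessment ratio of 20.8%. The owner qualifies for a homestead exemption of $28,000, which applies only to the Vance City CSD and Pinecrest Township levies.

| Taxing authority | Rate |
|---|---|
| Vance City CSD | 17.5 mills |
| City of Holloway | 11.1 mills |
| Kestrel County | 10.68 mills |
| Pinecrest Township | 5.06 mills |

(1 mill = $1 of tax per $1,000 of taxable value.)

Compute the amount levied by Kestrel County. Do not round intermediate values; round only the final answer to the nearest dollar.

Assessed value = $1,606,041 × 0.208 = $334,056.528
Kestrel County taxable value = $334,056.528 (exemption does not apply)
Kestrel County levy = $334,056.528 × 0.01068 = $3,567.72371904

$3,568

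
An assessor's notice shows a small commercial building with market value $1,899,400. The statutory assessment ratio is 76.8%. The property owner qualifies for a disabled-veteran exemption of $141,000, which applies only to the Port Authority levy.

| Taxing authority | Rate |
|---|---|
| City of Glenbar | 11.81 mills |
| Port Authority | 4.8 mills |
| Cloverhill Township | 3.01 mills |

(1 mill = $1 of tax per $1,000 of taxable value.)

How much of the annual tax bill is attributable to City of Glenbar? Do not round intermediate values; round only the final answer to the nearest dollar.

Assessed value = $1,899,400 × 0.768 = $1,458,739.2
City of Glenbar taxable value = $1,458,739.2 (exemption does not apply)
City of Glenbar levy = $1,458,739.2 × 0.01181 = $17,227.709952

$17,228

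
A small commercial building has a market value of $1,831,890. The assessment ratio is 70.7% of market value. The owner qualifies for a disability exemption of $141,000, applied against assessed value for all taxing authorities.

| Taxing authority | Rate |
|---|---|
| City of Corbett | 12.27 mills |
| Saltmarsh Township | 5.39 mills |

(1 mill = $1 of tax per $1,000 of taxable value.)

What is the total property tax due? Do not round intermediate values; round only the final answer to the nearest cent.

$20,382.22

Assessed value = $1,831,890 × 0.707 = $1,295,146.23
Taxable value = $1,295,146.23 − $141,000 = $1,154,146.23
City of Corbett: $1,154,146.23 × 0.01227 = $14,161.3742421
Saltmarsh Township: $1,154,146.23 × 0.00539 = $6,220.8481797
Total = $14,161.3742421 + $6,220.8481797 = $20,382.2224218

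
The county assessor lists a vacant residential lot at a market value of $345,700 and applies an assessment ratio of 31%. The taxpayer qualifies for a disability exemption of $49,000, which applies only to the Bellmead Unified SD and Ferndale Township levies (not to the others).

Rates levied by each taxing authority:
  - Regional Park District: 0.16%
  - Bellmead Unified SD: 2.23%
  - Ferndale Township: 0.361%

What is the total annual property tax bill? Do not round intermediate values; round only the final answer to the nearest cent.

Assessed value = $345,700 × 0.31 = $107,167
Regional Park District: $107,167 × 0.0016 = $171.4672
Bellmead Unified SD: ($107,167 − $49,000) × 0.0223 = $58,167 × 0.0223 = $1,297.1241
Ferndale Township: ($107,167 − $49,000) × 0.00361 = $58,167 × 0.00361 = $209.98287
Total = $1,678.57417

$1,678.57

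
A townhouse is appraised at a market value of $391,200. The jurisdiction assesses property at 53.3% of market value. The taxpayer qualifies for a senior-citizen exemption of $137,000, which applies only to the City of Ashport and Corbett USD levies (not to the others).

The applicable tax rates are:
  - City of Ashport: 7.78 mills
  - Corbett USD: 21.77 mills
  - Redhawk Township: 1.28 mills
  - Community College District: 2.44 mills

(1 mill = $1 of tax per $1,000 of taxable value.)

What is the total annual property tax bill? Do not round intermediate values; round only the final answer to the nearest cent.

$2,888.76

Assessed value = $391,200 × 0.533 = $208,509.6
City of Ashport: ($208,509.6 − $137,000) × 0.00778 = $71,509.6 × 0.00778 = $556.344688
Corbett USD: ($208,509.6 − $137,000) × 0.02177 = $71,509.6 × 0.02177 = $1,556.763992
Redhawk Township: $208,509.6 × 0.00128 = $266.892288
Community College District: $208,509.6 × 0.00244 = $508.763424
Total = $2,888.764392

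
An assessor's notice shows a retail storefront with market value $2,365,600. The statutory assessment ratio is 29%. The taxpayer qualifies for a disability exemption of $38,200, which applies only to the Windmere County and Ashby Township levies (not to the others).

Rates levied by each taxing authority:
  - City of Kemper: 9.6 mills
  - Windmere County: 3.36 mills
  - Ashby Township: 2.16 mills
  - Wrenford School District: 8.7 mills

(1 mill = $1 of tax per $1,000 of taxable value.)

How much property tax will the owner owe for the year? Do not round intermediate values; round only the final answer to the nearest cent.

$16,130.23

Assessed value = $2,365,600 × 0.29 = $686,024
City of Kemper: $686,024 × 0.0096 = $6,585.8304
Windmere County: ($686,024 − $38,200) × 0.00336 = $647,824 × 0.00336 = $2,176.68864
Ashby Township: ($686,024 − $38,200) × 0.00216 = $647,824 × 0.00216 = $1,399.29984
Wrenford School District: $686,024 × 0.0087 = $5,968.4088
Total = $16,130.22768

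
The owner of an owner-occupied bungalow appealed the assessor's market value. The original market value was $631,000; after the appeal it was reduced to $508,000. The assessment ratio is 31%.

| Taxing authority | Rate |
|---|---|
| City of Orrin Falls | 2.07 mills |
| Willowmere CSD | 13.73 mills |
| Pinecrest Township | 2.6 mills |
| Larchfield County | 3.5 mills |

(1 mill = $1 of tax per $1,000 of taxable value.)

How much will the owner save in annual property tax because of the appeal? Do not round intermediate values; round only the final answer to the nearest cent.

$835.05

Old assessed value = $631,000 × 0.31 = $195,610
New assessed value = $508,000 × 0.31 = $157,480
Combined rate = 0.00207 + 0.01373 + 0.0026 + 0.0035 = 0.0219
Old tax = $195,610 × 0.0219 = $4,283.859
New tax = $157,480 × 0.0219 = $3,448.812
Reduction = $4,283.859 − $3,448.812 = $835.047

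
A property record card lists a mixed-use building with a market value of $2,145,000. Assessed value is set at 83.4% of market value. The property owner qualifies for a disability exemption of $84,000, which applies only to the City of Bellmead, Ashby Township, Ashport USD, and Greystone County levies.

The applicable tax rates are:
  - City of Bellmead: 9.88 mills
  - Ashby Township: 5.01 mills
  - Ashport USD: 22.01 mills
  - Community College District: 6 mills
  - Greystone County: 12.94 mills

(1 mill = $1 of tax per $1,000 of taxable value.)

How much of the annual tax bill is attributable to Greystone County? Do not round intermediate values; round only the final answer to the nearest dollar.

$22,062

Assessed value = $2,145,000 × 0.834 = $1,788,930
Greystone County taxable value = $1,788,930 − $84,000 = $1,704,930
Greystone County levy = $1,704,930 × 0.01294 = $22,061.7942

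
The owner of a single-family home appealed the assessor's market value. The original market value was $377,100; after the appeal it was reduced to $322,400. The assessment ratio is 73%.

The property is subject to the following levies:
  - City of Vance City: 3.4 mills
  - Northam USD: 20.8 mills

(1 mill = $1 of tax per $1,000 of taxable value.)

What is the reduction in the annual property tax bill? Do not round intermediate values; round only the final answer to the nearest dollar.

Old assessed value = $377,100 × 0.73 = $275,283
New assessed value = $322,400 × 0.73 = $235,352
Combined rate = 0.0034 + 0.0208 = 0.0242
Old tax = $275,283 × 0.0242 = $6,661.8486
New tax = $235,352 × 0.0242 = $5,695.5184
Reduction = $6,661.8486 − $5,695.5184 = $966.3302

$966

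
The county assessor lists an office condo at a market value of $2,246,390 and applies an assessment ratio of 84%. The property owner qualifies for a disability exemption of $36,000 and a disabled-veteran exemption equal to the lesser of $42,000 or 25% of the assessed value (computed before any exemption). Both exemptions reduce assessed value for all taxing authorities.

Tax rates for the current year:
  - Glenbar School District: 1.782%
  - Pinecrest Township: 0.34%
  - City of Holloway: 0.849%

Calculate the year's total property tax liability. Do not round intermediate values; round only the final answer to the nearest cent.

$53,744.43

Assessed value = $2,246,390 × 0.84 = $1,886,967.6
Disabled-veteran exemption = min($42,000, 25% × $1,886,967.6) = min($42,000, $471,741.9) = $42,000 (dollar cap binds)
Taxable value = $1,886,967.6 − $36,000 − $42,000 = $1,808,967.6
Glenbar School District: $1,808,967.6 × 0.01782 = $32,235.802632
Pinecrest Township: $1,808,967.6 × 0.0034 = $6,150.48984
City of Holloway: $1,808,967.6 × 0.00849 = $15,358.134924
Total = $53,744.427396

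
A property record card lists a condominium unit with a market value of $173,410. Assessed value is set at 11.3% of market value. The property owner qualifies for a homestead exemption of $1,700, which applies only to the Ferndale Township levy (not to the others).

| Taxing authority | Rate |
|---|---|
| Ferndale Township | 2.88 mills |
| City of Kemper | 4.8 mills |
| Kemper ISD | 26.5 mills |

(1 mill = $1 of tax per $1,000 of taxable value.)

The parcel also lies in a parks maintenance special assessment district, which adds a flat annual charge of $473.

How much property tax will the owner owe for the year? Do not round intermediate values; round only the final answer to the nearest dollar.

$1,138

Assessed value = $173,410 × 0.113 = $19,595.33
Ferndale Township: ($19,595.33 − $1,700) × 0.00288 = $17,895.33 × 0.00288 = $51.5385504
City of Kemper: $19,595.33 × 0.0048 = $94.057584
Kemper ISD: $19,595.33 × 0.0265 = $519.276245
Levies subtotal = $664.8723794
Total = $664.8723794 + $473 = $1,137.8723794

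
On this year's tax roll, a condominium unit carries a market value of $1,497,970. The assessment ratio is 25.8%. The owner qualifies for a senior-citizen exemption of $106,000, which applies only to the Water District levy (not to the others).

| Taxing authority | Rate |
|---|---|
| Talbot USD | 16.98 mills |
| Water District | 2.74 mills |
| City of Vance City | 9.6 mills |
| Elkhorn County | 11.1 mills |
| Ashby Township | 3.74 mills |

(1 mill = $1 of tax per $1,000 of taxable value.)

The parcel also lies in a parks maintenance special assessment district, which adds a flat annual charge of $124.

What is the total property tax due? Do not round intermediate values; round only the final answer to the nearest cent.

Assessed value = $1,497,970 × 0.258 = $386,476.26
Talbot USD: $386,476.26 × 0.01698 = $6,562.3668948
Water District: ($386,476.26 − $106,000) × 0.00274 = $280,476.26 × 0.00274 = $768.5049524
City of Vance City: $386,476.26 × 0.0096 = $3,710.172096
Elkhorn County: $386,476.26 × 0.0111 = $4,289.886486
Ashby Township: $386,476.26 × 0.00374 = $1,445.4212124
Levies subtotal = $16,776.3516416
Total = $16,776.3516416 + $124 = $16,900.3516416

$16,900.35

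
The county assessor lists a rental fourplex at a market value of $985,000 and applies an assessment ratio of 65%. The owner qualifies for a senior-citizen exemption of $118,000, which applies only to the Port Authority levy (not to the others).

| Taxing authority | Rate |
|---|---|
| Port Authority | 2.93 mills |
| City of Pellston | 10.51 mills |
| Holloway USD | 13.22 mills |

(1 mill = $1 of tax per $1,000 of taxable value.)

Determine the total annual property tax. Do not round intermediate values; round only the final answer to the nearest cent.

Assessed value = $985,000 × 0.65 = $640,250
Port Authority: ($640,250 − $118,000) × 0.00293 = $522,250 × 0.00293 = $1,530.1925
City of Pellston: $640,250 × 0.01051 = $6,729.0275
Holloway USD: $640,250 × 0.01322 = $8,464.105
Total = $16,723.325

$16,723.33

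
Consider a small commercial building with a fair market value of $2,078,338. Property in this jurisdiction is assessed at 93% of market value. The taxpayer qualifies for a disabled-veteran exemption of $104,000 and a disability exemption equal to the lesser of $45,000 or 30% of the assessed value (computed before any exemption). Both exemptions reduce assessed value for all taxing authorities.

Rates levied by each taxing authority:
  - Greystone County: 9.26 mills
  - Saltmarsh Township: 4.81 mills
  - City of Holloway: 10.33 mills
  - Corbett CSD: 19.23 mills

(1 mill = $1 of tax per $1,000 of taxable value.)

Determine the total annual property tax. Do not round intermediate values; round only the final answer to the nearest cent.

$77,829.56

Assessed value = $2,078,338 × 0.93 = $1,932,854.34
Disability exemption = min($45,000, 30% × $1,932,854.34) = min($45,000, $579,856.302) = $45,000 (dollar cap binds)
Taxable value = $1,932,854.34 − $104,000 − $45,000 = $1,783,854.34
Greystone County: $1,783,854.34 × 0.00926 = $16,518.4911884
Saltmarsh Township: $1,783,854.34 × 0.00481 = $8,580.3393754
City of Holloway: $1,783,854.34 × 0.01033 = $18,427.2153322
Corbett CSD: $1,783,854.34 × 0.01923 = $34,303.5189582
Total = $77,829.5648542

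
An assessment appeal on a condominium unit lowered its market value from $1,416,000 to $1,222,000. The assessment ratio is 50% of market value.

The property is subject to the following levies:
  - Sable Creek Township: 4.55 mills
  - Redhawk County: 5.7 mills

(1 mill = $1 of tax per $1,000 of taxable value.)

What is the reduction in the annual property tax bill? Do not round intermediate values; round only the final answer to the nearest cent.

Old assessed value = $1,416,000 × 0.5 = $708,000
New assessed value = $1,222,000 × 0.5 = $611,000
Combined rate = 0.00455 + 0.0057 = 0.01025
Old tax = $708,000 × 0.01025 = $7,257
New tax = $611,000 × 0.01025 = $6,262.75
Reduction = $7,257 − $6,262.75 = $994.25

$994.25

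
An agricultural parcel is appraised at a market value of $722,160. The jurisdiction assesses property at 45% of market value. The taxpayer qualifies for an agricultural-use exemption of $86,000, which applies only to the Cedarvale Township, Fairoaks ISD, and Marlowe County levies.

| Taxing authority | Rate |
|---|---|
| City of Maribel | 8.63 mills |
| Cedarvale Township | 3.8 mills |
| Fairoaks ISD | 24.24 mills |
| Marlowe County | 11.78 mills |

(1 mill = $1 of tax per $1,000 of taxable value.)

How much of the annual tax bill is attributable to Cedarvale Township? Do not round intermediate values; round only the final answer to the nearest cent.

Assessed value = $722,160 × 0.45 = $324,972
Cedarvale Township taxable value = $324,972 − $86,000 = $238,972
Cedarvale Township levy = $238,972 × 0.0038 = $908.0936

$908.09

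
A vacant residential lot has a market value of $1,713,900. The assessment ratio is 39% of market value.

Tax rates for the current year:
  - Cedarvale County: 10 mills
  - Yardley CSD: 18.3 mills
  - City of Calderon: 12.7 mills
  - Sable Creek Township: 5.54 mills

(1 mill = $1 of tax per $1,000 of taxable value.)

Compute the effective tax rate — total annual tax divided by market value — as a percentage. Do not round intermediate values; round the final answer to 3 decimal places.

1.815%

Assessed value = $1,713,900 × 0.39 = $668,421
Cedarvale County: $668,421 × 0.01 = $6,684.21
Yardley CSD: $668,421 × 0.0183 = $12,232.1043
City of Calderon: $668,421 × 0.0127 = $8,488.9467
Sable Creek Township: $668,421 × 0.00554 = $3,703.05234
Total tax = $31,108.31334
Effective rate = $31,108.31334 ÷ $1,713,900 = 1.815% of market value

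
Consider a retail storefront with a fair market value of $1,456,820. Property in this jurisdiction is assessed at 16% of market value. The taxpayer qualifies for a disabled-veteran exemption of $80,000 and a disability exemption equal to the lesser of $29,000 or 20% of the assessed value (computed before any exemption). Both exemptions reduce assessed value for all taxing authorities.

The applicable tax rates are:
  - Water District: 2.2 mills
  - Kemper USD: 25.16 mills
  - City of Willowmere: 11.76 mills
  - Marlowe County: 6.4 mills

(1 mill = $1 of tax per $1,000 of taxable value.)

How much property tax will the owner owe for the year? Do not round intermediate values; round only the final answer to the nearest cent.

$5,648.63

Assessed value = $1,456,820 × 0.16 = $233,091.2
Disability exemption = min($29,000, 20% × $233,091.2) = min($29,000, $46,618.24) = $29,000 (dollar cap binds)
Taxable value = $233,091.2 − $80,000 − $29,000 = $124,091.2
Water District: $124,091.2 × 0.0022 = $273.00064
Kemper USD: $124,091.2 × 0.02516 = $3,122.134592
City of Willowmere: $124,091.2 × 0.01176 = $1,459.312512
Marlowe County: $124,091.2 × 0.0064 = $794.18368
Total = $5,648.631424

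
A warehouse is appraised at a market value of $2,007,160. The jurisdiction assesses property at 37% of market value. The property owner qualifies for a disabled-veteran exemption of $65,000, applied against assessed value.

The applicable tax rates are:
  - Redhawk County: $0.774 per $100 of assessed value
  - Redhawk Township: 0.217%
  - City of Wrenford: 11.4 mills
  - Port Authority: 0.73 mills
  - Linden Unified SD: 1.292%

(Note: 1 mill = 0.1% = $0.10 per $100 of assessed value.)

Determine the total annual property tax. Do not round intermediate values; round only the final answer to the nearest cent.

Assessed value = $2,007,160 × 0.37 = $742,649.2
Taxable value = $742,649.2 − $65,000 = $677,649.2
Redhawk County: $677,649.2 × 0.00774 = $5,245.004808
Redhawk Township: $677,649.2 × 0.00217 = $1,470.498764
City of Wrenford: $677,649.2 × 0.0114 = $7,725.20088
Port Authority: $677,649.2 × 0.00073 = $494.683916
Linden Unified SD: $677,649.2 × 0.01292 = $8,755.227664
Total = $23,690.616032

$23,690.62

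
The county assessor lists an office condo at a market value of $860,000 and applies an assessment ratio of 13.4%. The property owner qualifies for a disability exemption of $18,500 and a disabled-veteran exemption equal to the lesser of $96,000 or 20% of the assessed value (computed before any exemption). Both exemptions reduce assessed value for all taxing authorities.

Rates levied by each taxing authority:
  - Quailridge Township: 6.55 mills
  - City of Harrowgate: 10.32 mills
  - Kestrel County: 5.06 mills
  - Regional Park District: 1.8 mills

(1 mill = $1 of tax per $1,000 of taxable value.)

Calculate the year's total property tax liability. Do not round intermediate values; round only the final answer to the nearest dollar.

$1,749

Assessed value = $860,000 × 0.134 = $115,240
Disabled-veteran exemption = min($96,000, 20% × $115,240) = min($96,000, $23,048) = $23,048 (percentage binds)
Taxable value = $115,240 − $18,500 − $23,048 = $73,692
Quailridge Township: $73,692 × 0.00655 = $482.6826
City of Harrowgate: $73,692 × 0.01032 = $760.50144
Kestrel County: $73,692 × 0.00506 = $372.88152
Regional Park District: $73,692 × 0.0018 = $132.6456
Total = $1,748.71116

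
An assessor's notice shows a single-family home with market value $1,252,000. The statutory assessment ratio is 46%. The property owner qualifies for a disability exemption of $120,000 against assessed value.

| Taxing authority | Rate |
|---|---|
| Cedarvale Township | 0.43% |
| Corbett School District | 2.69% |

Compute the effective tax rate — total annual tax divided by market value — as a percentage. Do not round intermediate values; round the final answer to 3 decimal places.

1.136%

Assessed value = $1,252,000 × 0.46 = $575,920
Taxable value = $575,920 − $120,000 = $455,920
Cedarvale Township: $455,920 × 0.0043 = $1,960.456
Corbett School District: $455,920 × 0.0269 = $12,264.248
Total tax = $14,224.704
Effective rate = $14,224.704 ÷ $1,252,000 = 1.136% of market value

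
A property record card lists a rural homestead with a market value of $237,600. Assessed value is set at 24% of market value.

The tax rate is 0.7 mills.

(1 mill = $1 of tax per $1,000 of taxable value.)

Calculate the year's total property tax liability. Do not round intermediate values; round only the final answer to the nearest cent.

$39.92

Assessed value = $237,600 × 0.24 = $57,024
Tax = $57,024 × 0.0007 = $39.9168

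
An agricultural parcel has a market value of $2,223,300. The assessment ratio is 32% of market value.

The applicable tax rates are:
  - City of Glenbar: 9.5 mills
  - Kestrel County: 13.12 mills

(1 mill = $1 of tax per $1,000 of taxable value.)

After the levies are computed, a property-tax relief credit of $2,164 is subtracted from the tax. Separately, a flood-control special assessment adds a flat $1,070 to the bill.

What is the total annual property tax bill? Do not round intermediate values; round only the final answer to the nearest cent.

$14,999.13

Assessed value = $2,223,300 × 0.32 = $711,456
City of Glenbar: $711,456 × 0.0095 = $6,758.832
Kestrel County: $711,456 × 0.01312 = $9,334.30272
Levies subtotal = $16,093.13472
After credit = $16,093.13472 − $2,164 = $13,929.13472
Total = $13,929.13472 + $1,070 = $14,999.13472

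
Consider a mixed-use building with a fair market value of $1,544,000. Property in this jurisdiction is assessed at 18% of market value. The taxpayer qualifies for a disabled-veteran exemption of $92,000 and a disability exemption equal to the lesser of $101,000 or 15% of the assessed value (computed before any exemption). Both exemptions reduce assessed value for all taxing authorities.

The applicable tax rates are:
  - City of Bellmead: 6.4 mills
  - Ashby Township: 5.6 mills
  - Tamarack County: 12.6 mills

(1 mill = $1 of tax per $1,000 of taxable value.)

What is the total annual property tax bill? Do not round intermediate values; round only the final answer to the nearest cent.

$3,548.11

Assessed value = $1,544,000 × 0.18 = $277,920
Disability exemption = min($101,000, 15% × $277,920) = min($101,000, $41,688) = $41,688 (percentage binds)
Taxable value = $277,920 − $92,000 − $41,688 = $144,232
City of Bellmead: $144,232 × 0.0064 = $923.0848
Ashby Township: $144,232 × 0.0056 = $807.6992
Tamarack County: $144,232 × 0.0126 = $1,817.3232
Total = $3,548.1072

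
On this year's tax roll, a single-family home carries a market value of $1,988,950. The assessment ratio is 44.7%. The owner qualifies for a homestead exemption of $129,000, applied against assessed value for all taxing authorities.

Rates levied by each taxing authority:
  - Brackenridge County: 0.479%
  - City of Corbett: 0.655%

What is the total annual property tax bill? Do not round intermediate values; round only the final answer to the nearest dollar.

$8,619

Assessed value = $1,988,950 × 0.447 = $889,060.65
Taxable value = $889,060.65 − $129,000 = $760,060.65
Brackenridge County: $760,060.65 × 0.00479 = $3,640.6905135
City of Corbett: $760,060.65 × 0.00655 = $4,978.3972575
Total = $3,640.6905135 + $4,978.3972575 = $8,619.087771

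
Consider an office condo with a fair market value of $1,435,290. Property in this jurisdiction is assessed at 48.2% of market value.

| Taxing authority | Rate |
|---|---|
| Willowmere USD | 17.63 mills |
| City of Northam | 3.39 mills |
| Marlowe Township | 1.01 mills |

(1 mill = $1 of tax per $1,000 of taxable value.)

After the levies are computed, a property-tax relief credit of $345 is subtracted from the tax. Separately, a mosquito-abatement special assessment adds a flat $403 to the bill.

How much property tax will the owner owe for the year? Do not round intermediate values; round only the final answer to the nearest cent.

Assessed value = $1,435,290 × 0.482 = $691,809.78
Willowmere USD: $691,809.78 × 0.01763 = $12,196.6064214
City of Northam: $691,809.78 × 0.00339 = $2,345.2351542
Marlowe Township: $691,809.78 × 0.00101 = $698.7278778
Levies subtotal = $15,240.5694534
After credit = $15,240.5694534 − $345 = $14,895.5694534
Total = $14,895.5694534 + $403 = $15,298.5694534

$15,298.57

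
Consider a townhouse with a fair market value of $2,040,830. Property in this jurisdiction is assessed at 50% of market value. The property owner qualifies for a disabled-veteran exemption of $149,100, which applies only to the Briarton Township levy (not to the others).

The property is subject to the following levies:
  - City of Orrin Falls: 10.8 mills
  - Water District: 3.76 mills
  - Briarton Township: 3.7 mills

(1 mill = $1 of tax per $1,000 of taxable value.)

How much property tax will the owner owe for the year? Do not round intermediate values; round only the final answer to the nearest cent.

$18,081.11

Assessed value = $2,040,830 × 0.5 = $1,020,415
City of Orrin Falls: $1,020,415 × 0.0108 = $11,020.482
Water District: $1,020,415 × 0.00376 = $3,836.7604
Briarton Township: ($1,020,415 − $149,100) × 0.0037 = $871,315 × 0.0037 = $3,223.8655
Total = $18,081.1079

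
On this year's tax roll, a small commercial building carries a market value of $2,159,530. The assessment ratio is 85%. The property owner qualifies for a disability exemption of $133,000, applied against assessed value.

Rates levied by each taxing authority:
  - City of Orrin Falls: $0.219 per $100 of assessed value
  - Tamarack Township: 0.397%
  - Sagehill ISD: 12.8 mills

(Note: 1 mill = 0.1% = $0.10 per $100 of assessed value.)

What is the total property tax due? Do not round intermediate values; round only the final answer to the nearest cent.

Assessed value = $2,159,530 × 0.85 = $1,835,600.5
Taxable value = $1,835,600.5 − $133,000 = $1,702,600.5
City of Orrin Falls: $1,702,600.5 × 0.00219 = $3,728.695095
Tamarack Township: $1,702,600.5 × 0.00397 = $6,759.323985
Sagehill ISD: $1,702,600.5 × 0.0128 = $21,793.2864
Total = $32,281.30548

$32,281.31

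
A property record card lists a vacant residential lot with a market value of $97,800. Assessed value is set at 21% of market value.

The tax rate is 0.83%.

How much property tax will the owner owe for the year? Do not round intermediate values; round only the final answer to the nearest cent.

$170.47

Assessed value = $97,800 × 0.21 = $20,538
Tax = $20,538 × 0.0083 = $170.4654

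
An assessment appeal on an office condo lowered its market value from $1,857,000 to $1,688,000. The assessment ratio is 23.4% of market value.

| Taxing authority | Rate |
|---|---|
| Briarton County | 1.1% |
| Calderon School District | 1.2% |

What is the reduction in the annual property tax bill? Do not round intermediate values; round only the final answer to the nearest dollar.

$910

Old assessed value = $1,857,000 × 0.234 = $434,538
New assessed value = $1,688,000 × 0.234 = $394,992
Combined rate = 0.011 + 0.012 = 0.023
Old tax = $434,538 × 0.023 = $9,994.374
New tax = $394,992 × 0.023 = $9,084.816
Reduction = $9,994.374 − $9,084.816 = $909.558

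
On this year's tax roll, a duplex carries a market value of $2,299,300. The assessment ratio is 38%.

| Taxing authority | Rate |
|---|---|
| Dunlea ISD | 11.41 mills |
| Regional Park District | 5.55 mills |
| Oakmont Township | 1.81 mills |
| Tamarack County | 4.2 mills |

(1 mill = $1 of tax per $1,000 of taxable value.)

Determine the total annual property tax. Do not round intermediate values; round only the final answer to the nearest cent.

$20,069.67

Assessed value = $2,299,300 × 0.38 = $873,734
Dunlea ISD: $873,734 × 0.01141 = $9,969.30494
Regional Park District: $873,734 × 0.00555 = $4,849.2237
Oakmont Township: $873,734 × 0.00181 = $1,581.45854
Tamarack County: $873,734 × 0.0042 = $3,669.6828
Total = $9,969.30494 + $4,849.2237 + $1,581.45854 + $3,669.6828 = $20,069.66998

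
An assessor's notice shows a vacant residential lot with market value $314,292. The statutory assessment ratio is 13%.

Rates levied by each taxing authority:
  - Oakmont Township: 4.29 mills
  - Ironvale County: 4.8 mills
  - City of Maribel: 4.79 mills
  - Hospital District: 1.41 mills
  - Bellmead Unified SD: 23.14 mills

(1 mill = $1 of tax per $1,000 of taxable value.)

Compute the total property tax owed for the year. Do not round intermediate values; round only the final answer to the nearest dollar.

Assessed value = $314,292 × 0.13 = $40,857.96
Oakmont Township: $40,857.96 × 0.00429 = $175.2806484
Ironvale County: $40,857.96 × 0.0048 = $196.118208
City of Maribel: $40,857.96 × 0.00479 = $195.7096284
Hospital District: $40,857.96 × 0.00141 = $57.6097236
Bellmead Unified SD: $40,857.96 × 0.02314 = $945.4531944
Total = $175.2806484 + $196.118208 + $195.7096284 + $57.6097236 + $945.4531944 = $1,570.1714028

$1,570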